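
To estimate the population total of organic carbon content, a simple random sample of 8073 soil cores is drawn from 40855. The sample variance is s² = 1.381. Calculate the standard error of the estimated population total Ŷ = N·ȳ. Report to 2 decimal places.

Var(Ŷ) = N²·Var(ȳ) = N²·(1 − n/N)·s²/n.
f = 8073/40855 = 0.19760127; Var(ȳ) = 0.80239873·1.381/8073 = 1.3726157 × 10^-4.
Var(Ŷ) = 40855² · (1.3726157 × 10^-4) = 229107.55.
SE(Ŷ) = √(229107.55) = 478.65.

478.65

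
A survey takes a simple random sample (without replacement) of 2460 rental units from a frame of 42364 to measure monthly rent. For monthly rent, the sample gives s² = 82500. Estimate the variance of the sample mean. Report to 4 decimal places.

Under SRS without replacement, Var(ȳ) = (1 − f)·s²/n with f = n/N = 2460/42364 = 0.05806817.
Var(ȳ) = (1 − 0.05806817)·82500/2460 = 0.94193183·33.536585 = 31.589177.

31.5892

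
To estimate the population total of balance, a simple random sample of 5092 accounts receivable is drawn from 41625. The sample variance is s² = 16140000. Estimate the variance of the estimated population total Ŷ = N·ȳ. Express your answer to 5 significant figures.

4.8201 × 10^12

Var(Ŷ) = N²·Var(ȳ) = N²·(1 − n/N)·s²/n.
f = 5092/41625 = 0.12233033; Var(ȳ) = 0.87766967·16140000/5092 = 2781.9302.
Var(Ŷ) = 41625² · 2781.9302 = 4.8200853 × 10^12.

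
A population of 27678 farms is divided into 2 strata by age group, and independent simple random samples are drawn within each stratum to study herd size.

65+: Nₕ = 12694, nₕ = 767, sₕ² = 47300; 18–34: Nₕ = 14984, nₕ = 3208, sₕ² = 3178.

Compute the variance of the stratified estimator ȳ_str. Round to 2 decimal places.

12.42

Var(ȳ_str) = Σₕ Wₕ²(1 − fₕ)sₕ²/nₕ with Wₕ = Nₕ/N, N = 27678.
65+: Wₕ = 0.45863140; term = 0.45863140²·(1 − 0.06042225)·47300/767 = 12.187821.
18–34: Wₕ = 0.54136860; term = 0.54136860²·(1 − 0.21409503)·3178/3208 = 0.22817901.
Sum = 12.416.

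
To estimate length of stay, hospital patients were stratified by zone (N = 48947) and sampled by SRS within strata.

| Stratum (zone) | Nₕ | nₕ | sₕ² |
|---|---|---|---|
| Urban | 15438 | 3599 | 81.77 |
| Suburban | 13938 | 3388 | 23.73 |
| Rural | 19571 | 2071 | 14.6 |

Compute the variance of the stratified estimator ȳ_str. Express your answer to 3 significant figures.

0.00317

Var(ȳ_str) = Σₕ Wₕ²(1 − fₕ)sₕ²/nₕ with Wₕ = Nₕ/N, N = 48947.
Urban: Wₕ = 0.31540237; term = 0.31540237²·(1 − 0.23312605)·81.77/3599 = 0.0017332693.
Suburban: Wₕ = 0.28475698; term = 0.28475698²·(1 − 0.24307648)·23.73/3388 = 4.2988778 × 10^-4.
Rural: Wₕ = 0.39984064; term = 0.39984064²·(1 − 0.10581984)·14.6/2071 = 0.0010077938.
Sum = 0.0031709509.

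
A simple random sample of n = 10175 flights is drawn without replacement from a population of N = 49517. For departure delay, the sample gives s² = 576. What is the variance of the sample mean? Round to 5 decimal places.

0.04498

Under SRS without replacement, Var(ȳ) = (1 − f)·s²/n with f = n/N = 10175/49517 = 0.20548498.
Var(ȳ) = (1 − 0.20548498)·576/10175 = 0.79451502·0.056609337 = 0.044976968.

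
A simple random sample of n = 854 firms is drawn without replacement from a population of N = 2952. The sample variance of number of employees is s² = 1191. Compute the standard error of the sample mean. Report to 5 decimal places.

Under SRS without replacement, Var(ȳ) = (1 − f)·s²/n with f = n/N = 854/2952 = 0.28929539.
Var(ȳ) = (1 − 0.28929539)·1191/854 = 0.71070461·1.3946136 = 0.9911583.
SE(ȳ) = √(0.9911583) = 0.99557.

0.99557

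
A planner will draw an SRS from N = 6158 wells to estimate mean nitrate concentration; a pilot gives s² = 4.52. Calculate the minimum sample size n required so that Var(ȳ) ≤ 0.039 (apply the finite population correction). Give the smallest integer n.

Without fpc, n₀ = s²/D = 4.52/0.039 = 115.8974.
With fpc, (1 − n/N)·s²/n ≤ D requires n ≥ n₀/(1 + n₀/N) = 115.8974/(1 + 115.8974/6158) = 113.7564.
Rounding up, n = 114.

114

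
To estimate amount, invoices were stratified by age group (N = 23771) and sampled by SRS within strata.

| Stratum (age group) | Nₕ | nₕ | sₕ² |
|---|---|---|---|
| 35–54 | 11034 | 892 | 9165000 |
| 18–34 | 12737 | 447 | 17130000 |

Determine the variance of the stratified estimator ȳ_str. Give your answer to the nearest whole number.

Var(ȳ_str) = Σₕ Wₕ²(1 − fₕ)sₕ²/nₕ with Wₕ = Nₕ/N, N = 23771.
35–54: Wₕ = 0.46417904; term = 0.46417904²·(1 − 0.08084104)·9165000/892 = 2034.8355.
18–34: Wₕ = 0.53582096; term = 0.53582096²·(1 − 0.03509461)·17130000/447 = 10616.319.
Sum = 12651.155.

12651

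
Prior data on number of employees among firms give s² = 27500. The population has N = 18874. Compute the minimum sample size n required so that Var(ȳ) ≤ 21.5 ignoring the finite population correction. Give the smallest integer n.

1280

Without fpc, n₀ = s²/D = 27500/21.5 = 1279.0698.
Rounding up, n = 1280.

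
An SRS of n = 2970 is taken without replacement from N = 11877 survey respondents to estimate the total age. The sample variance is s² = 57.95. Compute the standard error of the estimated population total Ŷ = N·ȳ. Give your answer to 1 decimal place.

1436.7

Var(Ŷ) = N²·Var(ȳ) = N²·(1 − n/N)·s²/n.
f = 2970/11877 = 0.25006315; Var(ȳ) = 0.74993685·57.95/2970 = 0.014632606.
Var(Ŷ) = 11877² · 0.014632606 = 2.0641212 × 10^6.
SE(Ŷ) = √(2.0641212 × 10^6) = 1436.7.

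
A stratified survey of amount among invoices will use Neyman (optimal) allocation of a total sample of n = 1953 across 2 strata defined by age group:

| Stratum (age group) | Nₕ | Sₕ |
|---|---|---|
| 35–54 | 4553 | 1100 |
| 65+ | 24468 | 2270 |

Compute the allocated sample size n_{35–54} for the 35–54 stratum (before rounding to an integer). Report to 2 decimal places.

Neyman allocation: nₕ = n·NₕSₕ / Σⱼ NⱼSⱼ.
Σ NⱼSⱼ = 4553·1100 + 24468·2270 = 6.055066 × 10^7.
n_{35–54} = 1953·4553·1100 / (6.055066 × 10^7) = 161.54.

161.54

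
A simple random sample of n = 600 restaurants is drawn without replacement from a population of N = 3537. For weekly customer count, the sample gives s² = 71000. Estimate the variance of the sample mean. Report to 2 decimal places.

98.26

Under SRS without replacement, Var(ȳ) = (1 − f)·s²/n with f = n/N = 600/3537 = 0.16963528.
Var(ȳ) = (1 − 0.16963528)·71000/600 = 0.83036472·118.33333 = 98.259825.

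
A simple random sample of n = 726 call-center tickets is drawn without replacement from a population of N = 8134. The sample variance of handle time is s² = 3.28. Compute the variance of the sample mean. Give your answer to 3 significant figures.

Under SRS without replacement, Var(ȳ) = (1 − f)·s²/n with f = n/N = 726/8134 = 0.08925498.
Var(ȳ) = (1 − 0.08925498)·3.28/726 = 0.91074502·0.0045179063 = 0.0041146607.

0.00411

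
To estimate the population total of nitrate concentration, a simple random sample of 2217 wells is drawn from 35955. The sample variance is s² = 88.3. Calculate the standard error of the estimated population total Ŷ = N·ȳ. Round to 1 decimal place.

Var(Ŷ) = N²·Var(ȳ) = N²·(1 − n/N)·s²/n.
f = 2217/35955 = 0.06166041; Var(ȳ) = 0.93833959·88.3/2217 = 0.03737275.
Var(Ŷ) = 35955² · 0.03737275 = 4.8314072 × 10^7.
SE(Ŷ) = √(4.8314072 × 10^7) = 6950.8.

6950.8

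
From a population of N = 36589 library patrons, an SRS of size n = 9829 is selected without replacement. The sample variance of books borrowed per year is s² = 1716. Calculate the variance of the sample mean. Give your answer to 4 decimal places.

Under SRS without replacement, Var(ȳ) = (1 − f)·s²/n with f = n/N = 9829/36589 = 0.26863265.
Var(ȳ) = (1 − 0.26863265)·1716/9829 = 0.73136735·0.17458541 = 0.12768607.

0.1277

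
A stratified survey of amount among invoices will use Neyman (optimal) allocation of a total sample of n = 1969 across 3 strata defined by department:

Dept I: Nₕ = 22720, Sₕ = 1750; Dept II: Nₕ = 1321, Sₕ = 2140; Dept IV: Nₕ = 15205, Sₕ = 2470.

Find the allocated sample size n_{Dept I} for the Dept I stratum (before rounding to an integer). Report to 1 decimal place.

Neyman allocation: nₕ = n·NₕSₕ / Σⱼ NⱼSⱼ.
Σ NⱼSⱼ = 22720·1750 + 1321·2140 + 15205·2470 = 8.014329 × 10^7.
n_{Dept I} = 1969·22720·1750 / (8.014329 × 10^7) = 976.8.

976.8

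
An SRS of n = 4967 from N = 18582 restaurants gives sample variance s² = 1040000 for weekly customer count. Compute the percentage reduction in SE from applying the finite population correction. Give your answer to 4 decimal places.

14.4022

f = n/N = 4967/18582 = 0.26730169.
SE_no-fpc = √(s²/n) = 14.470035; SE_fpc = √((1−f)s²/n) = 12.386032.
Ratio = √(1−f) = 0.85597798. Reduction = 100·(1 − 0.85597798) = 14.4022%.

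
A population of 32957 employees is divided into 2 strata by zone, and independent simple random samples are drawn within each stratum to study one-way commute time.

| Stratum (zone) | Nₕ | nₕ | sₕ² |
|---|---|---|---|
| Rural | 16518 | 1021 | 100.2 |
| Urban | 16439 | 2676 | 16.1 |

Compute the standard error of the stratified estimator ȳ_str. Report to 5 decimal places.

0.15615

Var(ȳ_str) = Σₕ Wₕ²(1 − fₕ)sₕ²/nₕ with Wₕ = Nₕ/N, N = 32957.
Rural: Wₕ = 0.50119853; term = 0.50119853²·(1 − 0.06181136)·100.2/1021 = 0.023128727.
Urban: Wₕ = 0.49880147; term = 0.49880147²·(1 − 0.16278362)·16.1/2676 = 0.0012532362.
Sum = 0.024381963.
SE = √(0.024381963) = 0.15615.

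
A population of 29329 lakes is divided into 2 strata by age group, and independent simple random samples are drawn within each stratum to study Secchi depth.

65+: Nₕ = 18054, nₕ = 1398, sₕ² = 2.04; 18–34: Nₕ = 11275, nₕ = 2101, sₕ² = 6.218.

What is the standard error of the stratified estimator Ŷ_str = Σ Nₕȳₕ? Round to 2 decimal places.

863.09

Var(Ŷ_str) = Σₕ Nₕ²(1 − fₕ)sₕ²/nₕ.
65+: 18054²·(1 − 1398/18054)·2.04/1398 = 438800.53.
18–34: 11275²·(1 − 2101/11275)·6.218/2101 = 306125.81.
Sum = 744926.34.
SE = √(744926.34) = 863.09.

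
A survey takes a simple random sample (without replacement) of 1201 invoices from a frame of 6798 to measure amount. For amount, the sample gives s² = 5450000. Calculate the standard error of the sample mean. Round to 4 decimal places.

61.1243

Under SRS without replacement, Var(ȳ) = (1 − f)·s²/n with f = n/N = 1201/6798 = 0.17666961.
Var(ȳ) = (1 − 0.17666961)·5450000/1201 = 0.82333039·4537.8851 = 3736.1787.
SE(ȳ) = √(3736.1787) = 61.1243.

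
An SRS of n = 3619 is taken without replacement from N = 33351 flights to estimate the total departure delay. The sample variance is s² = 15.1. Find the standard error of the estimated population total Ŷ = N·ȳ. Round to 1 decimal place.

Var(Ŷ) = N²·Var(ȳ) = N²·(1 − n/N)·s²/n.
f = 3619/33351 = 0.10851249; Var(ȳ) = 0.89148751·15.1/3619 = 0.0037196633.
Var(Ŷ) = 33351² · 0.0037196633 = 4.1373413 × 10^6.
SE(Ŷ) = √(4.1373413 × 10^6) = 2034.0.

2034.0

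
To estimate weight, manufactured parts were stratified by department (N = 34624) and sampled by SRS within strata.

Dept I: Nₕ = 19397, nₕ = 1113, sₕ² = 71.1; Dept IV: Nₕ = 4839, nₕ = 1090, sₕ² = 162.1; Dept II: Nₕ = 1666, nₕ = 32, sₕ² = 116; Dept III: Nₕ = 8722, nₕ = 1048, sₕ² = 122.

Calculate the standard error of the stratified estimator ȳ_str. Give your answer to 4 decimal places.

Var(ȳ_str) = Σₕ Wₕ²(1 − fₕ)sₕ²/nₕ with Wₕ = Nₕ/N, N = 34624.
Dept I: Wₕ = 0.56021835; term = 0.56021835²·(1 − 0.05738001)·71.1/1113 = 0.01889843.
Dept IV: Wₕ = 0.13975855; term = 0.13975855²·(1 − 0.22525315)·162.1/1090 = 0.0022504693.
Dept II: Wₕ = 0.04811691; term = 0.04811691²·(1 − 0.01920768)·116/32 = 0.0082315303.
Dept III: Wₕ = 0.25190619; term = 0.25190619²·(1 − 0.12015593)·122/1048 = 0.0064995299.
Sum = 0.03587996.
SE = √(0.03587996) = 0.1894.

0.1894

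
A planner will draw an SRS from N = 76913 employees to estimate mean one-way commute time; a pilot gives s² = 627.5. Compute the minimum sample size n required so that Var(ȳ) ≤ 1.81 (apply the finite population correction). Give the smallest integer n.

346

Without fpc, n₀ = s²/D = 627.5/1.81 = 346.6851.
With fpc, (1 − n/N)·s²/n ≤ D requires n ≥ n₀/(1 + n₀/N) = 346.6851/(1 + 346.6851/76913) = 345.1294.
Rounding up, n = 346.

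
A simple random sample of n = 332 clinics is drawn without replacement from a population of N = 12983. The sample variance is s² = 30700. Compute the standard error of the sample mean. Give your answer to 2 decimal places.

9.49

Under SRS without replacement, Var(ȳ) = (1 − f)·s²/n with f = n/N = 332/12983 = 0.02557190.
Var(ȳ) = (1 − 0.02557190)·30700/332 = 0.97442810·92.46988 = 90.105249.
SE(ȳ) = √(90.105249) = 9.49.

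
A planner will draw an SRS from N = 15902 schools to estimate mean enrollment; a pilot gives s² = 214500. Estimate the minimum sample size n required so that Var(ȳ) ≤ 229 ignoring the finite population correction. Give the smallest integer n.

937

Without fpc, n₀ = s²/D = 214500/229 = 936.6812.
Rounding up, n = 937.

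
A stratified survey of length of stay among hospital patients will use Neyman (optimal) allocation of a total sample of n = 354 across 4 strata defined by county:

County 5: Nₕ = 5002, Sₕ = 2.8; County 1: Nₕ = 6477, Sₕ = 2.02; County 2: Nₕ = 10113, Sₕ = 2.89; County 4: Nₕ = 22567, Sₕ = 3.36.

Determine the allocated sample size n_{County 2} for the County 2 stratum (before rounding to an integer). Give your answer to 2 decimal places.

Neyman allocation: nₕ = n·NₕSₕ / Σⱼ NⱼSⱼ.
Σ NⱼSⱼ = 5002·2.8 + 6477·2.02 + 10113·2.89 + 22567·3.36 = 132140.83.
n_{County 2} = 354·10113·2.89 / 132140.83 = 78.30.

78.30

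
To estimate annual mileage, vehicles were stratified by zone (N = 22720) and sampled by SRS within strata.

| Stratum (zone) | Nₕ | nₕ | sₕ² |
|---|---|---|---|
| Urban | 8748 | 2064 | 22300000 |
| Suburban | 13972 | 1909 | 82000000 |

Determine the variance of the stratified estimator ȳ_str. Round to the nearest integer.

15249

Var(ȳ_str) = Σₕ Wₕ²(1 − fₕ)sₕ²/nₕ with Wₕ = Nₕ/N, N = 22720.
Urban: Wₕ = 0.38503521; term = 0.38503521²·(1 − 0.23593964)·22300000/2064 = 1223.8374.
Suburban: Wₕ = 0.61496479; term = 0.61496479²·(1 − 0.13663040)·82000000/1909 = 14025.074.
Sum = 15248.911.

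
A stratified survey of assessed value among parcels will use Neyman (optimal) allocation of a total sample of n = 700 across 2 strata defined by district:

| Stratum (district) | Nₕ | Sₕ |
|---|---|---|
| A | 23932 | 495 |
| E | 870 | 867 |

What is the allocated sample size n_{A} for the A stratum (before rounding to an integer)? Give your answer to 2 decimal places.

Neyman allocation: nₕ = n·NₕSₕ / Σⱼ NⱼSⱼ.
Σ NⱼSⱼ = 23932·495 + 870·867 = 1.260063 × 10^7.
n_{A} = 700·23932·495 / (1.260063 × 10^7) = 658.10.

658.10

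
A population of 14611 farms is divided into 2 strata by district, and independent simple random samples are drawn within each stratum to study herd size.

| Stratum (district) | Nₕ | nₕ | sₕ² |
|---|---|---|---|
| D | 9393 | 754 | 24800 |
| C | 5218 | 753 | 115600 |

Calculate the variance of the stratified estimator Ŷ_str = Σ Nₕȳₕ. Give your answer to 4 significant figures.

Var(Ŷ_str) = Σₕ Nₕ²(1 − fₕ)sₕ²/nₕ.
D: 9393²·(1 − 754/9393)·24800/754 = 2.6689973 × 10^9.
C: 5218²·(1 − 753/5218)·115600/753 = 3.5767484 × 10^9.
Sum = 6.2457457 × 10^9.

6.246 × 10^9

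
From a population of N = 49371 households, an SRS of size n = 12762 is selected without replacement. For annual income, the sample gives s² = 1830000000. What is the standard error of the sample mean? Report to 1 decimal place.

326.1

Under SRS without replacement, Var(ȳ) = (1 − f)·s²/n with f = n/N = 12762/49371 = 0.25849183.
Var(ȳ) = (1 − 0.25849183)·1830000000/12762 = 0.74150817·143394.45 = 106328.16.
SE(ȳ) = √(106328.16) = 326.1.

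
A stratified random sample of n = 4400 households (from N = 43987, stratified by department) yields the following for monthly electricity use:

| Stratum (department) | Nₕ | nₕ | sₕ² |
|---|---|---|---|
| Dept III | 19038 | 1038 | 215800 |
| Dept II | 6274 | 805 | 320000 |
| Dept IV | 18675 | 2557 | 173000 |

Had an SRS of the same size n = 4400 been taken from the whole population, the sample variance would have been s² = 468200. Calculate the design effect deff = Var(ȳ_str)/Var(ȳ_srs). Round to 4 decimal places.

Var(ȳ_str) = Σ Wₕ²(1−fₕ)sₕ²/nₕ with Wₕ = Nₕ/43987:
  Dept III: (19038/43987)²·(1−1038/19038)·215800/1038 = 36.821309
  Dept II: (6274/43987)²·(1−805/6274)·320000/805 = 7.0494924
  Dept IV: (18675/43987)²·(1−2557/18675)·173000/2557 = 10.525396
  → Var(ȳ_str) = 54.396197.
Var(ȳ_srs) = (1 − 4400/43987)·468200/4400 = 95.765037.
deff = 54.396197 / 95.765037 = 0.5680.

0.5680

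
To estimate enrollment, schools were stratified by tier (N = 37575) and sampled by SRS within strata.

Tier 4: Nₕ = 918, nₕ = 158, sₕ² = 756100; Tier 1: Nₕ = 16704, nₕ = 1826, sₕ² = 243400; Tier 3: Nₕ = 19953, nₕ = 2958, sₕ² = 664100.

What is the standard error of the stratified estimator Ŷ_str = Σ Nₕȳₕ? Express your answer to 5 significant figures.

Var(Ŷ_str) = Σₕ Nₕ²(1 − fₕ)sₕ²/nₕ.
Tier 4: 918²·(1 − 158/918)·756100/158 = 3.3387079 × 10^9.
Tier 1: 16704²·(1 − 1826/16704)·243400/1826 = 3.3127208 × 10^10.
Tier 3: 19953²·(1 − 2958/19953)·664100/2958 = 7.6131552 × 10^10.
Sum = 1.1259747 × 10^11.
SE = √(1.1259747 × 10^11) = 335560.

335560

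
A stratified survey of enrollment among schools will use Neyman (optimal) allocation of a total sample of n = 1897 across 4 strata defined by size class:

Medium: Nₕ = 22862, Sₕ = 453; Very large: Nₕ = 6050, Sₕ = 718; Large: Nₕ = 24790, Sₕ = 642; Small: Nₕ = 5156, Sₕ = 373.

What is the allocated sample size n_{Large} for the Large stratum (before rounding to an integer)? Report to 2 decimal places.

Neyman allocation: nₕ = n·NₕSₕ / Σⱼ NⱼSⱼ.
Σ NⱼSⱼ = 22862·453 + 6050·718 + 24790·642 + 5156·373 = 3.2538754 × 10^7.
n_{Large} = 1897·24790·642 / (3.2538754 × 10^7) = 927.85.

927.85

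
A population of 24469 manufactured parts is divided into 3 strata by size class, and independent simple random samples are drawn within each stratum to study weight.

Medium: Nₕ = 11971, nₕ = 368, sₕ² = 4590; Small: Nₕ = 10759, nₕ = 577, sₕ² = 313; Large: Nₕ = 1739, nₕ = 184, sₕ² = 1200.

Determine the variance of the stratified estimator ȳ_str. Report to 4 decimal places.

3.0223

Var(ȳ_str) = Σₕ Wₕ²(1 − fₕ)sₕ²/nₕ with Wₕ = Nₕ/N, N = 24469.
Medium: Wₕ = 0.48923127; term = 0.48923127²·(1 − 0.03074096)·4590/368 = 2.8935644.
Small: Wₕ = 0.43969921; term = 0.43969921²·(1 − 0.05362952)·313/577 = 0.099252415.
Large: Wₕ = 0.07106952; term = 0.07106952²·(1 − 0.10580794)·1200/184 = 0.029455131.
Sum = 3.0222719.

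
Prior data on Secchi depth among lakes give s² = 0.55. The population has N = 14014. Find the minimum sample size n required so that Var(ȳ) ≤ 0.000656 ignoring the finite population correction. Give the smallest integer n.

839

Without fpc, n₀ = s²/D = 0.55/0.000656 = 838.4146.
Rounding up, n = 839.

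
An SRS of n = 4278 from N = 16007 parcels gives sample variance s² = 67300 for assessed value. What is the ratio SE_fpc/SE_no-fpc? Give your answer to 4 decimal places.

0.8560

f = n/N = 4278/16007 = 0.26725807.
SE_no-fpc = √(s²/n) = 3.9663144; SE_fpc = √((1−f)s²/n) = 3.3951789.
Ratio = √(1−f) = 0.85600346.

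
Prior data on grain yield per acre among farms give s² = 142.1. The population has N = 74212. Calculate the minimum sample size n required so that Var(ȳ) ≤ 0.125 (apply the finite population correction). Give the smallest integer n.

Without fpc, n₀ = s²/D = 142.1/0.125 = 1136.8000.
With fpc, (1 − n/N)·s²/n ≤ D requires n ≥ n₀/(1 + n₀/N) = 1136.8000/(1 + 1136.8000/74212) = 1119.6489.
Rounding up, n = 1120.

1120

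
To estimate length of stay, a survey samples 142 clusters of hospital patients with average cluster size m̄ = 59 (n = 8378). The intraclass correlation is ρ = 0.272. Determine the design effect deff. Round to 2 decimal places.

16.78

deff = 1 + (59 − 1)·0.272 = 1 + 15.776 = 16.776.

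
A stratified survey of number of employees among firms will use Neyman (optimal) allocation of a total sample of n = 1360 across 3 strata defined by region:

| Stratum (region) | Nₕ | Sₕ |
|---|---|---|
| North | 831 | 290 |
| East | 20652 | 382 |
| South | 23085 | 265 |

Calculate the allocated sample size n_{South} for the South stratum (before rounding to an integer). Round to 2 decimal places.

583.95

Neyman allocation: nₕ = n·NₕSₕ / Σⱼ NⱼSⱼ.
Σ NⱼSⱼ = 831·290 + 20652·382 + 23085·265 = 1.4247579 × 10^7.
n_{South} = 1360·23085·265 / (1.4247579 × 10^7) = 583.95.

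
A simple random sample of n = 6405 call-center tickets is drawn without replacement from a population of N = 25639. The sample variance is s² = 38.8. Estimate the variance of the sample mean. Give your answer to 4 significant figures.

0.004544

Under SRS without replacement, Var(ȳ) = (1 − f)·s²/n with f = n/N = 6405/25639 = 0.24981474.
Var(ȳ) = (1 − 0.24981474)·38.8/6405 = 0.75018526·0.0060577674 = 0.0045444478.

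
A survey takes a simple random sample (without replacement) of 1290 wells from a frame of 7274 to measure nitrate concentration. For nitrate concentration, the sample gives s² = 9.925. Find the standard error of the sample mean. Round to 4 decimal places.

0.0796

Under SRS without replacement, Var(ȳ) = (1 − f)·s²/n with f = n/N = 1290/7274 = 0.17734396.
Var(ȳ) = (1 − 0.17734396)·9.925/1290 = 0.82265604·0.0076937984 = 0.0063293497.
SE(ȳ) = √(0.0063293497) = 0.0796.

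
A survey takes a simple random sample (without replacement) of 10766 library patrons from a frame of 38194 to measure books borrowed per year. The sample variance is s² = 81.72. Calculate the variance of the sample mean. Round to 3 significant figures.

Under SRS without replacement, Var(ȳ) = (1 − f)·s²/n with f = n/N = 10766/38194 = 0.28187673.
Var(ȳ) = (1 − 0.28187673)·81.72/10766 = 0.71812327·0.0075905629 = 0.0054509598.

0.00545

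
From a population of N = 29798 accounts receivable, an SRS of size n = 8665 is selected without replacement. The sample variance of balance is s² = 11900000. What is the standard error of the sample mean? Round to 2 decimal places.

Under SRS without replacement, Var(ȳ) = (1 − f)·s²/n with f = n/N = 8665/29798 = 0.29079133.
Var(ȳ) = (1 − 0.29079133)·11900000/8665 = 0.70920867·1373.341 = 973.98537.
SE(ȳ) = √(973.98537) = 31.21.

31.21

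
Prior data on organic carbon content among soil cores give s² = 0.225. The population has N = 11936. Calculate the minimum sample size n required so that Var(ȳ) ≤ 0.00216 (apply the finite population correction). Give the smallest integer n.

104

Without fpc, n₀ = s²/D = 0.225/0.00216 = 104.1667.
With fpc, (1 − n/N)·s²/n ≤ D requires n ≥ n₀/(1 + n₀/N) = 104.1667/(1 + 104.1667/11936) = 103.2655.
Rounding up, n = 104.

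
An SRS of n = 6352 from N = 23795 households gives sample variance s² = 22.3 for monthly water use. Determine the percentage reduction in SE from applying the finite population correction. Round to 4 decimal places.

f = n/N = 6352/23795 = 0.26694684.
SE_no-fpc = √(s²/n) = 0.059251205; SE_fpc = √((1−f)s²/n) = 0.050730007.
Ratio = √(1−f) = 0.85618524. Reduction = 100·(1 − 0.85618524) = 14.3815%.

14.3815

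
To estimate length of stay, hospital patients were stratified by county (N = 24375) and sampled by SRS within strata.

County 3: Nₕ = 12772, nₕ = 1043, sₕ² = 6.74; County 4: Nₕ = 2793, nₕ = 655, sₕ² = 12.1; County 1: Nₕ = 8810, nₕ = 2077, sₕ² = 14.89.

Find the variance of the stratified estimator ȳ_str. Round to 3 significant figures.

0.00253

Var(ȳ_str) = Σₕ Wₕ²(1 − fₕ)sₕ²/nₕ with Wₕ = Nₕ/N, N = 24375.
County 3: Wₕ = 0.52397949; term = 0.52397949²·(1 − 0.08166301)·6.74/1043 = 0.0016293194.
County 4: Wₕ = 0.11458462; term = 0.11458462²·(1 − 0.23451486)·12.1/655 = 1.8566646 × 10^-4.
County 1: Wₕ = 0.36143590; term = 0.36143590²·(1 − 0.23575482)·14.89/2077 = 7.1573701 × 10^-4.
Sum = 0.0025307229.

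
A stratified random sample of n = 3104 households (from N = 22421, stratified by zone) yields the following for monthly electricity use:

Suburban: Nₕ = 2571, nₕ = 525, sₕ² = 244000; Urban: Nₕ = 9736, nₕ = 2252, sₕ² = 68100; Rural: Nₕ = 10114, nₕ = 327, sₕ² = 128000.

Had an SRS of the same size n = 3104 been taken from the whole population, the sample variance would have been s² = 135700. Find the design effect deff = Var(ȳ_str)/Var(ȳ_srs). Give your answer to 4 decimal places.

2.2918

Var(ȳ_str) = Σ Wₕ²(1−fₕ)sₕ²/nₕ with Wₕ = Nₕ/22421:
  Suburban: (2571/22421)²·(1−525/2571)·244000/525 = 4.8632688
  Urban: (9736/22421)²·(1−2252/9736)·68100/2252 = 4.3831175
  Rural: (10114/22421)²·(1−327/10114)·128000/327 = 77.076999
  → Var(ȳ_str) = 86.323385.
Var(ȳ_srs) = (1 − 3104/22421)·135700/3104 = 37.665422.
deff = 86.323385 / 37.665422 = 2.2918.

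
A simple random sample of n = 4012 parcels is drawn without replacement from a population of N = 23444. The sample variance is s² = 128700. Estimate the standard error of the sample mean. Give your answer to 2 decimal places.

5.16

Under SRS without replacement, Var(ȳ) = (1 − f)·s²/n with f = n/N = 4012/23444 = 0.17113121.
Var(ȳ) = (1 − 0.17113121)·128700/4012 = 0.82886879·32.078764 = 26.589086.
SE(ȳ) = √(26.589086) = 5.16.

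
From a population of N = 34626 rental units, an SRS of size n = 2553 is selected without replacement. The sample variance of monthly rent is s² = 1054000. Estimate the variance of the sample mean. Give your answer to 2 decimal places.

Under SRS without replacement, Var(ȳ) = (1 − f)·s²/n with f = n/N = 2553/34626 = 0.07373072.
Var(ȳ) = (1 − 0.07373072)·1054000/2553 = 0.92626928·412.84763 = 382.40808.

382.41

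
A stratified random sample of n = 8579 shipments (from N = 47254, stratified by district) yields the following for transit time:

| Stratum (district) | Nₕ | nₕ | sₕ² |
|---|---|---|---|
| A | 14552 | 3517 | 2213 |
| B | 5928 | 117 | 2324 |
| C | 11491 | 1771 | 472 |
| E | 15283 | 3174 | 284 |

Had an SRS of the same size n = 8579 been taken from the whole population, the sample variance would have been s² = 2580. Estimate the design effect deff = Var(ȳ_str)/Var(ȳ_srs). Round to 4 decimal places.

Var(ȳ_str) = Σ Wₕ²(1−fₕ)sₕ²/nₕ with Wₕ = Nₕ/47254:
  A: (14552/47254)²·(1−3517/14552)·2213/3517 = 0.045250868
  B: (5928/47254)²·(1−117/5928)·2324/117 = 0.30643063
  C: (11491/47254)²·(1−1771/11491)·472/1771 = 0.013331235
  E: (15283/47254)²·(1−3174/15283)·284/3174 = 0.007415683
  → Var(ȳ_str) = 0.37242842.
Var(ȳ_srs) = (1 − 8579/47254)·2580/8579 = 0.2461358.
deff = 0.37242842 / 0.2461358 = 1.5131.

1.5131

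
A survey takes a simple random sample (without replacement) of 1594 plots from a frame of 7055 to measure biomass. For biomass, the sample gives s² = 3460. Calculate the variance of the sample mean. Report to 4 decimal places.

1.6802

Under SRS without replacement, Var(ȳ) = (1 − f)·s²/n with f = n/N = 1594/7055 = 0.22593905.
Var(ȳ) = (1 − 0.22593905)·3460/1594 = 0.77406095·2.1706399 = 1.6802076.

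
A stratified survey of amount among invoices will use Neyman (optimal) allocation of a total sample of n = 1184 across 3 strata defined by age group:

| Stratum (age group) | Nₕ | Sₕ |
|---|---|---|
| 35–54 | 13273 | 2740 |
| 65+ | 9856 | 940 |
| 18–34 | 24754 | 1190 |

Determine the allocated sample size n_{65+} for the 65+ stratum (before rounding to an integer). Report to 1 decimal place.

Neyman allocation: nₕ = n·NₕSₕ / Σⱼ NⱼSⱼ.
Σ NⱼSⱼ = 13273·2740 + 9856·940 + 24754·1190 = 7.508992 × 10^7.
n_{65+} = 1184·9856·940 / (7.508992 × 10^7) = 146.1.

146.1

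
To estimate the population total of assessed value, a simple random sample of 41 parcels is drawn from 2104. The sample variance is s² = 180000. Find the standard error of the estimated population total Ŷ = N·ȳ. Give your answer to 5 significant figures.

Var(Ŷ) = N²·Var(ȳ) = N²·(1 − n/N)·s²/n.
f = 41/2104 = 0.01948669; Var(ȳ) = 0.98051331·180000/41 = 4304.6926.
Var(Ŷ) = 2104² · 4304.6926 = 1.9056082 × 10^10.
SE(Ŷ) = √(1.9056082 × 10^10) = 138040.

138040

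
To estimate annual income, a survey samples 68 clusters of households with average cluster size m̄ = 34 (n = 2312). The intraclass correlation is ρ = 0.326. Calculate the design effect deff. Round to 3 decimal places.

deff = 1 + (34 − 1)·0.326 = 1 + 10.758 = 11.758.

11.758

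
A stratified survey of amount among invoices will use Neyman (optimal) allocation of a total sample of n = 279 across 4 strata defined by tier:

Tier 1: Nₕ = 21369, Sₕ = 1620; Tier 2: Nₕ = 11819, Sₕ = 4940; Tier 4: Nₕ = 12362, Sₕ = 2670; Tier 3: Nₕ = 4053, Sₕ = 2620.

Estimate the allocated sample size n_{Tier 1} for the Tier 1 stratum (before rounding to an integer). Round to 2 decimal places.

70.69

Neyman allocation: nₕ = n·NₕSₕ / Σⱼ NⱼSⱼ.
Σ NⱼSⱼ = 21369·1620 + 11819·4940 + 12362·2670 + 4053·2620 = 1.3662904 × 10^8.
n_{Tier 1} = 279·21369·1620 / (1.3662904 × 10^8) = 70.69.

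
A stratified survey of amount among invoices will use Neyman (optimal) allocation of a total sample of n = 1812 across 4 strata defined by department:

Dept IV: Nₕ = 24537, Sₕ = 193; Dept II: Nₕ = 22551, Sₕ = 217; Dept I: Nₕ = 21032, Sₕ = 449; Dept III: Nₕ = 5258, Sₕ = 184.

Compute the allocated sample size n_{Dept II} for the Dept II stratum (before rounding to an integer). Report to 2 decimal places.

442.47

Neyman allocation: nₕ = n·NₕSₕ / Σⱼ NⱼSⱼ.
Σ NⱼSⱼ = 24537·193 + 22551·217 + 21032·449 + 5258·184 = 2.0040048 × 10^7.
n_{Dept II} = 1812·22551·217 / (2.0040048 × 10^7) = 442.47.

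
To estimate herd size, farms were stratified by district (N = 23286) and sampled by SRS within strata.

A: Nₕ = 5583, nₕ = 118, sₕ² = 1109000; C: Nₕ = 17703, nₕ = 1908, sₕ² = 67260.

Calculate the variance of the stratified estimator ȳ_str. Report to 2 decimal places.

547.01

Var(ȳ_str) = Σₕ Wₕ²(1 − fₕ)sₕ²/nₕ with Wₕ = Nₕ/N, N = 23286.
A: Wₕ = 0.23975779; term = 0.23975779²·(1 − 0.02113559)·1109000/118 = 528.83178.
C: Wₕ = 0.76024221; term = 0.76024221²·(1 − 0.10777834)·67260/1908 = 18.178381.
Sum = 547.01016.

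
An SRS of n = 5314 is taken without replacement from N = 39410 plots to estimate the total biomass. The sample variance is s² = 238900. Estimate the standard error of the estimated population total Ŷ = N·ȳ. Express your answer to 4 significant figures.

Var(Ŷ) = N²·Var(ȳ) = N²·(1 − n/N)·s²/n.
f = 5314/39410 = 0.13483887; Var(ȳ) = 0.86516113·238900/5314 = 38.894805.
Var(Ŷ) = 39410² · 38.894805 = 6.0409392 × 10^10.
SE(Ŷ) = √(6.0409392 × 10^10) = 245800.

245800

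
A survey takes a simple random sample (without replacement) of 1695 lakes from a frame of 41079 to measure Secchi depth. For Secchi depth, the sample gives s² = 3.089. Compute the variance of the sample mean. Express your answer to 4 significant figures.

Under SRS without replacement, Var(ȳ) = (1 − f)·s²/n with f = n/N = 1695/41079 = 0.04126196.
Var(ȳ) = (1 − 0.04126196)·3.089/1695 = 0.95873804·0.0018224189 = 0.0017472223.

0.001747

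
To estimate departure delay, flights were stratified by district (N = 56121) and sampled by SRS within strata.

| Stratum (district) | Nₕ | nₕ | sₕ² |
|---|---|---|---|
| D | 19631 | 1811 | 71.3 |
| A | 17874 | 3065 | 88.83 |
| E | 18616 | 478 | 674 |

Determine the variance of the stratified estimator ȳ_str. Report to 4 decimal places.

Var(ȳ_str) = Σₕ Wₕ²(1 − fₕ)sₕ²/nₕ with Wₕ = Nₕ/N, N = 56121.
D: Wₕ = 0.34979776; term = 0.34979776²·(1 − 0.09225205)·71.3/1811 = 0.0043729086.
A: Wₕ = 0.31849040; term = 0.31849040²·(1 − 0.17147812)·88.83/3065 = 0.0024357116.
E: Wₕ = 0.33171184; term = 0.33171184²·(1 − 0.02567684)·674/478 = 0.15116699.
Sum = 0.15797561.

0.1580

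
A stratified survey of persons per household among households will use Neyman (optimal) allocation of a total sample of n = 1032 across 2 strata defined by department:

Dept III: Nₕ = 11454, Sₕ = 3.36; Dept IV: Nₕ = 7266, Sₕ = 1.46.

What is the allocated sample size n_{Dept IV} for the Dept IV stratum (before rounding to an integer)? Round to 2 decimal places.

Neyman allocation: nₕ = n·NₕSₕ / Σⱼ NⱼSⱼ.
Σ NⱼSⱼ = 11454·3.36 + 7266·1.46 = 49093.8.
n_{Dept IV} = 1032·7266·1.46 / 49093.8 = 223.00.

223.00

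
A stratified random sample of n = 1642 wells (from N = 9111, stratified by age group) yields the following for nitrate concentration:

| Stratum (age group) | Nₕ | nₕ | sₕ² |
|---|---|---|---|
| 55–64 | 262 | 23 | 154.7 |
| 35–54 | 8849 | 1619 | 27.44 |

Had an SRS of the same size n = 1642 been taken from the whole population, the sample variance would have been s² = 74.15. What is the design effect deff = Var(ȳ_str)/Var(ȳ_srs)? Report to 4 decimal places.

0.4899

Var(ȳ_str) = Σ Wₕ²(1−fₕ)sₕ²/nₕ with Wₕ = Nₕ/9111:
  55–64: (262/9111)²·(1−23/262)·154.7/23 = 0.005073756
  35–54: (8849/9111)²·(1−1619/8849)·27.44/1619 = 0.013062842
  → Var(ȳ_str) = 0.018136598.
Var(ȳ_srs) = (1 − 1642/9111)·74.15/1642 = 0.03701983.
deff = 0.018136598 / 0.03701983 = 0.4899.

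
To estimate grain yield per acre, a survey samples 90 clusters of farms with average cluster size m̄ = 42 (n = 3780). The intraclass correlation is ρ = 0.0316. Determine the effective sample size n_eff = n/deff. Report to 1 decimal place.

1646.6

deff = 1 + (42 − 1)·0.0316 = 1 + 1.2956 = 2.2956.
n_eff = 3780 / 2.2956 = 1646.6.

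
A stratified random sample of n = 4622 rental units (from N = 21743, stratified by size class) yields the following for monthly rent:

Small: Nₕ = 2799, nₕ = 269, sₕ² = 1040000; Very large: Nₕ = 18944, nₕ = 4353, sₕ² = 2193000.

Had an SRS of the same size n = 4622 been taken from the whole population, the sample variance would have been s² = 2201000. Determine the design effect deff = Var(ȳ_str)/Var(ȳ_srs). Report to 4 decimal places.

0.9400

Var(ȳ_str) = Σ Wₕ²(1−fₕ)sₕ²/nₕ with Wₕ = Nₕ/21743:
  Small: (2799/21743)²·(1−269/2799)·1040000/269 = 57.911598
  Very large: (18944/21743)²·(1−4353/18944)·2193000/4353 = 294.55593
  → Var(ȳ_str) = 352.46753.
Var(ȳ_srs) = (1 − 4622/21743)·2201000/4622 = 374.9728.
deff = 352.46753 / 374.9728 = 0.9400.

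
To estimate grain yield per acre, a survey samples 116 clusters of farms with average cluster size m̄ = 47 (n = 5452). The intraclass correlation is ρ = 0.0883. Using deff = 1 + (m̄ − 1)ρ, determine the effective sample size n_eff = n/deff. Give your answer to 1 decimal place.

1077.1

deff = 1 + (47 − 1)·0.0883 = 1 + 4.0618 = 5.0618.
n_eff = 5452 / 5.0618 = 1077.1.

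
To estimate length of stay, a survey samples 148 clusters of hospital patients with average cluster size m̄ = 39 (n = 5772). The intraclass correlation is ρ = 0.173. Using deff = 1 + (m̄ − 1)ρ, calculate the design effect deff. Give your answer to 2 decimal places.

deff = 1 + (39 − 1)·0.173 = 1 + 6.574 = 7.574.

7.57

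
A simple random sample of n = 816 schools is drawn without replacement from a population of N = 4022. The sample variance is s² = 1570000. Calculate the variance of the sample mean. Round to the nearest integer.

1534

Under SRS without replacement, Var(ȳ) = (1 − f)·s²/n with f = n/N = 816/4022 = 0.20288414.
Var(ȳ) = (1 − 0.20288414)·1570000/816 = 0.79711586·1924.0196 = 1533.6665.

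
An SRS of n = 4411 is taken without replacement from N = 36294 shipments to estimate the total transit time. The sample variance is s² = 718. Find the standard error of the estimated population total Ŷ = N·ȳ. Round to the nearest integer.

13724

Var(Ŷ) = N²·Var(ȳ) = N²·(1 − n/N)·s²/n.
f = 4411/36294 = 0.12153524; Var(ȳ) = 0.87846476·718/4411 = 0.142992.
Var(Ŷ) = 36294² · 0.142992 = 1.8835685 × 10^8.
SE(Ŷ) = √(1.8835685 × 10^8) = 13724.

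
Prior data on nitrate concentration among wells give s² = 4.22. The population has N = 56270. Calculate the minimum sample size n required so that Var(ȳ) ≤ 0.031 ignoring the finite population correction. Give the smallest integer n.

Without fpc, n₀ = s²/D = 4.22/0.031 = 136.1290.
Rounding up, n = 137.

137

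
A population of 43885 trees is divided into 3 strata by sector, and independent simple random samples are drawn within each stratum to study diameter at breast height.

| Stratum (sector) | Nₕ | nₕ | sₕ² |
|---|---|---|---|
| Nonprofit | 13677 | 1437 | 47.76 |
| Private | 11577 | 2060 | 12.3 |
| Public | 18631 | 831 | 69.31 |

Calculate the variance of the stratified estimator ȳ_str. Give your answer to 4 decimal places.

Var(ȳ_str) = Σₕ Wₕ²(1 − fₕ)sₕ²/nₕ with Wₕ = Nₕ/N, N = 43885.
Nonprofit: Wₕ = 0.31165546; term = 0.31165546²·(1 − 0.10506690)·47.76/1437 = 0.0028890004.
Private: Wₕ = 0.26380312; term = 0.26380312²·(1 − 0.17793902)·12.3/2060 = 3.4158736 × 10^-4.
Public: Wₕ = 0.42454142; term = 0.42454142²·(1 − 0.04460308)·69.31/831 = 0.014362129.
Sum = 0.017592717.

0.0176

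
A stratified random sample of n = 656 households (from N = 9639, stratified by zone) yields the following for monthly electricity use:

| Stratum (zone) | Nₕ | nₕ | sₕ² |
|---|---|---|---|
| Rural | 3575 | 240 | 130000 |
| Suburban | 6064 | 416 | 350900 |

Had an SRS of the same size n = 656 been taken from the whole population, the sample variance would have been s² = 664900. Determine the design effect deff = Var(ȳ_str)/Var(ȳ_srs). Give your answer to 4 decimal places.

0.4028

Var(ȳ_str) = Σ Wₕ²(1−fₕ)sₕ²/nₕ with Wₕ = Nₕ/9639:
  Rural: (3575/9639)²·(1−240/3575)·130000/240 = 69.508839
  Suburban: (6064/9639)²·(1−416/6064)·350900/416 = 310.94241
  → Var(ȳ_str) = 380.45125.
Var(ȳ_srs) = (1 − 656/9639)·664900/656 = 944.58689.
deff = 380.45125 / 944.58689 = 0.4028.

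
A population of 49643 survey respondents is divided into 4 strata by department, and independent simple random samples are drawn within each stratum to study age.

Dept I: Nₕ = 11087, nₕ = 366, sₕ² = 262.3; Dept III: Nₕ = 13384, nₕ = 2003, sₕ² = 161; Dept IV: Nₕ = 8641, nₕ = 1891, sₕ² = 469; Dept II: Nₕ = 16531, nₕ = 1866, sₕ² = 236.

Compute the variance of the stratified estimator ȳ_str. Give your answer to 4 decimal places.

Var(ȳ_str) = Σₕ Wₕ²(1 − fₕ)sₕ²/nₕ with Wₕ = Nₕ/N, N = 49643.
Dept I: Wₕ = 0.22333461; term = 0.22333461²·(1 − 0.03301164)·262.3/366 = 0.03456611.
Dept III: Wₕ = 0.26960498; term = 0.26960498²·(1 − 0.14965631)·161/2003 = 0.0049681562.
Dept IV: Wₕ = 0.17406281; term = 0.17406281²·(1 − 0.21884041)·469/1891 = 0.0058699318.
Dept II: Wₕ = 0.33299760; term = 0.33299760²·(1 − 0.11287883)·236/1866 = 0.012441293.
Sum = 0.057845491.

0.0578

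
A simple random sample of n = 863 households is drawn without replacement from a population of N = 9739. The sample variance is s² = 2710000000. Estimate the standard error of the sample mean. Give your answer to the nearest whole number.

1692

Under SRS without replacement, Var(ȳ) = (1 − f)·s²/n with f = n/N = 863/9739 = 0.08861279.
Var(ȳ) = (1 − 0.08861279)·2710000000/863 = 0.91138721·3.1402086 × 10^6 = 2.8619459 × 10^6.
SE(ȳ) = √(2.8619459 × 10^6) = 1692.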